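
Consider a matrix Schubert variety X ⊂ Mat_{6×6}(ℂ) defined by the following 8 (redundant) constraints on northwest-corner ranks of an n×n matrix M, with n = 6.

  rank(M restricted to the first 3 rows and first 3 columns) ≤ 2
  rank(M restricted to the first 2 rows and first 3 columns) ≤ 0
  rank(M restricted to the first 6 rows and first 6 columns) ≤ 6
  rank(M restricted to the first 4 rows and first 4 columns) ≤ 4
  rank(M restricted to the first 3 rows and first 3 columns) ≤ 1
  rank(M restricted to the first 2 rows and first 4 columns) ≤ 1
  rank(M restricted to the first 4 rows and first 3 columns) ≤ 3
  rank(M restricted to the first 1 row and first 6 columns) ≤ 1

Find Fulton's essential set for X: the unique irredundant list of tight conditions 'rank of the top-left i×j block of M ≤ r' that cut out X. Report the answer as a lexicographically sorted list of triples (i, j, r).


The tightest implied rank at each (i,j), from the 8 conditions:

  0 0 0 1 1 1
  0 0 0 1 2 2
  1 1 1 2 3 3
  1 2 2 3 4 4
  1 2 3 4 5 5
  1 2 3 4 5 6

the unique w with this rank table is (4, 5, 1, 2, 3, 6).

1 SE-corner of the 6-cell Rothe diagram gives Ess(w):

[(2, 3, 0)]


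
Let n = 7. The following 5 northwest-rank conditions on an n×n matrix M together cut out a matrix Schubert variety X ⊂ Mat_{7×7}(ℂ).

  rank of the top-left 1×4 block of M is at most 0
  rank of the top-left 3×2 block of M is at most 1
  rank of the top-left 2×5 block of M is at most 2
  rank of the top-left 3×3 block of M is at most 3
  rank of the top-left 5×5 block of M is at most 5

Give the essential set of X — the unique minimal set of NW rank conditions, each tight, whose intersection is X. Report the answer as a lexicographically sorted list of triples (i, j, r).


Recovering R(i,j) via the rank-extension bound from the 5 conditions:

  0 | 0 | 0 | 0 | 1 | 1 | 1
  1 | 1 | 1 | 1 | 2 | 2 | 2
  1 | 1 | 2 | 2 | 3 | 3 | 3
  1 | 2 | 3 | 3 | 4 | 4 | 4
  1 | 2 | 3 | 4 | 5 | 5 | 5
  1 | 2 | 3 | 4 | 5 | 6 | 6
  1 | 2 | 3 | 4 | 5 | 6 | 7

giving w = (5, 1, 3, 2, 4, 6, 7) via Δ²R.

D(w) has 5 cells with 2 SE-corners; essential set:

[(1, 4, 0), (3, 2, 1)]


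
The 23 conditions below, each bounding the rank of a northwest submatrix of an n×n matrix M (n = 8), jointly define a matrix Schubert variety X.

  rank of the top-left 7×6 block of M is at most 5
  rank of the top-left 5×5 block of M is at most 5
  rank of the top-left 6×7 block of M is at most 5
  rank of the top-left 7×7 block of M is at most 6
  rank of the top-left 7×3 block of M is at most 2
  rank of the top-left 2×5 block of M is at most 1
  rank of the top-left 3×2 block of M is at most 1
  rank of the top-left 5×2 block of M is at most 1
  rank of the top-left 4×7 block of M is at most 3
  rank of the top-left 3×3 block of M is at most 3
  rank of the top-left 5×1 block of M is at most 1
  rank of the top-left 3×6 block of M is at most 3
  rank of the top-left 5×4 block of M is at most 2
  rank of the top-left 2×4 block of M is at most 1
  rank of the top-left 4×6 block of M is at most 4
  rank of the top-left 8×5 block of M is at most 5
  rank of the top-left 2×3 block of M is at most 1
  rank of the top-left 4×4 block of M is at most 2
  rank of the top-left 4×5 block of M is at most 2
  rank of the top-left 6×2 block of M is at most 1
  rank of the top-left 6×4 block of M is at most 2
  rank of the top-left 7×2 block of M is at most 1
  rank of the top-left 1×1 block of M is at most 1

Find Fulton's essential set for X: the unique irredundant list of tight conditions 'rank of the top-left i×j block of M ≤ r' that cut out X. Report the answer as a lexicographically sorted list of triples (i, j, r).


The tightest implied rank at each (i,j), from the 23 conditions:

  i=1: 1 1 1 1 1 1 1 1
  i=2: 1 1 1 1 1 2 2 2
  i=3: 1 1 2 2 2 3 3 3
  i=4: 1 1 2 2 2 3 3 4
  i=5: 1 1 2 2 3 4 4 5
  i=6: 1 1 2 2 3 4 5 6
  i=7: 1 1 2 3 4 5 6 7
  i=8: 1 2 3 4 5 6 7 8

reading off 1-entries of Δ²R: w = (1, 6, 3, 8, 5, 7, 4, 2).

5 SE-corners of the 14-cell Rothe diagram give Ess(w):

[(2, 5, 1), (4, 5, 2), (4, 7, 3), (6, 4, 2), (7, 2, 1)]


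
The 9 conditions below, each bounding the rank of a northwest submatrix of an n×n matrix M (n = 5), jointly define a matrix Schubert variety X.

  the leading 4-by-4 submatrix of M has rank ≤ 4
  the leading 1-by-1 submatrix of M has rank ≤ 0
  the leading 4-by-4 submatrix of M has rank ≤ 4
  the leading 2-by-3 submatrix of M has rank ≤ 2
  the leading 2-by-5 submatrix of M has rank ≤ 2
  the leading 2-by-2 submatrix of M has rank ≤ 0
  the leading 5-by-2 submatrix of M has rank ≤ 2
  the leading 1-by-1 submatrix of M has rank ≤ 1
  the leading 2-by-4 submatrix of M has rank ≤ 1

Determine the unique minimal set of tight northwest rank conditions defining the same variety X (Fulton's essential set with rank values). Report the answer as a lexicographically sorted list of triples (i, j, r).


Reconstructing r_w from the 9 given conditions:

  0, 0, 1, 1, 1
  0, 0, 1, 1, 2
  1, 1, 2, 2, 3
  1, 2, 3, 3, 4
  1, 2, 3, 4, 5

second differences of R give the permutation w = (3, 5, 1, 2, 4).

2 SE-corners of the 5-cell Rothe diagram give Ess(w):

[(2, 2, 0), (2, 4, 1)]


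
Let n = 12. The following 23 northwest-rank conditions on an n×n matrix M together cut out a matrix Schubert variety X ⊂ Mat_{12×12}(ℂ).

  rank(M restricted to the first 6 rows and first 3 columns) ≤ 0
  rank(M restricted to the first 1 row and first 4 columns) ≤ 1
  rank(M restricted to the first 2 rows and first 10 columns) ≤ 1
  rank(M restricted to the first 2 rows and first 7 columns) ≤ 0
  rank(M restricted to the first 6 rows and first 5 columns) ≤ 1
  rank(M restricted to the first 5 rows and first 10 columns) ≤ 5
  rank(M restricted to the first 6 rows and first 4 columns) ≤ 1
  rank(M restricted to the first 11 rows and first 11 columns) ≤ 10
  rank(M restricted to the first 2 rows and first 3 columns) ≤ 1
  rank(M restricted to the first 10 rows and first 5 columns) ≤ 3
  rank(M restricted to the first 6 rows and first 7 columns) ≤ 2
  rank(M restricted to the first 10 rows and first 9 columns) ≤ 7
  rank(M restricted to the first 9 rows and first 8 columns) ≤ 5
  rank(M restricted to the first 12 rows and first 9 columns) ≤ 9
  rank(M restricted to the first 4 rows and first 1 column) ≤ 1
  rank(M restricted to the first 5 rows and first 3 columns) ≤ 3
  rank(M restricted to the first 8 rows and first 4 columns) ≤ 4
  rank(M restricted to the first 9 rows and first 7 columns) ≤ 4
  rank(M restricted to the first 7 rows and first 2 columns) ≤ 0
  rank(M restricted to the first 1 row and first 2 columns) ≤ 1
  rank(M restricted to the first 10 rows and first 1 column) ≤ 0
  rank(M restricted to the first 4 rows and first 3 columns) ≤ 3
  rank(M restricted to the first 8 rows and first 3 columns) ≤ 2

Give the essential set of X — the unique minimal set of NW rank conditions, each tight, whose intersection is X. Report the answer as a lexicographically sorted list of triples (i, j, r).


Propagating the 23 rank bounds to every northwest block:

  row 1: 0  0  0  0  0  0  0  1  1  1  1  1
  row 2: 0  0  0  0  0  0  0  1  1  1  2  2
  row 3: 0  0  0  1  1  1  1  2  2  2  3  3
  row 4: 0  0  0  1  1  2  2  3  3  3  4  4
  row 5: 0  0  0  1  1  2  2  3  4  4  5  5
  row 6: 0  0  0  1  1  2  2  3  4  5  6  6
  row 7: 0  0  1  2  2  3  3  4  5  6  7  7
  row 8: 0  1  2  3  3  4  4  5  6  7  8  8
  row 9: 0  1  2  3  3  4  4  5  6  7  8  9
  row 10: 0  1  2  3  3  4  5  6  7  8  9  10
  row 11: 1  2  3  4  4  5  6  7  8  9  10  11
  row 12: 1  2  3  4  5  6  7  8  9  10  11  12

hence w(1..12) = (8, 11, 4, 6, 9, 10, 3, 2, 12, 7, 1, 5).

9 SE-corners of the 41-cell Rothe diagram give Ess(w):

[(2, 7, 0), (2, 10, 1), (6, 3, 0), (6, 5, 1), (6, 7, 2), (7, 2, 0), (9, 7, 4), (10, 1, 0), (10, 5, 3)]


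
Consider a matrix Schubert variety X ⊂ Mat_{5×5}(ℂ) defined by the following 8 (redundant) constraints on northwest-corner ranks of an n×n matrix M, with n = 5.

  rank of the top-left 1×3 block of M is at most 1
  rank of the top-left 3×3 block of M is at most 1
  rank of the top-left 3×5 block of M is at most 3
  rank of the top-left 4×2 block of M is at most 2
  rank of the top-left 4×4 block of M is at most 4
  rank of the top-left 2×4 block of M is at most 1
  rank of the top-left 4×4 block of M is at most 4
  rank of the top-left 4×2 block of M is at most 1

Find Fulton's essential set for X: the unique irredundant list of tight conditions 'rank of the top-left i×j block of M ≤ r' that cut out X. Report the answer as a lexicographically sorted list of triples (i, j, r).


Propagating the 8 rank bounds to every northwest block:

  row 1: 1 1 1 1 1
  row 2: 1 1 1 1 2
  row 3: 1 1 1 2 3
  row 4: 1 1 2 3 4
  row 5: 1 2 3 4 5

second differences of R give the permutation w = (1, 5, 4, 3, 2).

D(w) has 6 cells with 3 SE-corners; essential set:

[(2, 4, 1), (3, 3, 1), (4, 2, 1)]


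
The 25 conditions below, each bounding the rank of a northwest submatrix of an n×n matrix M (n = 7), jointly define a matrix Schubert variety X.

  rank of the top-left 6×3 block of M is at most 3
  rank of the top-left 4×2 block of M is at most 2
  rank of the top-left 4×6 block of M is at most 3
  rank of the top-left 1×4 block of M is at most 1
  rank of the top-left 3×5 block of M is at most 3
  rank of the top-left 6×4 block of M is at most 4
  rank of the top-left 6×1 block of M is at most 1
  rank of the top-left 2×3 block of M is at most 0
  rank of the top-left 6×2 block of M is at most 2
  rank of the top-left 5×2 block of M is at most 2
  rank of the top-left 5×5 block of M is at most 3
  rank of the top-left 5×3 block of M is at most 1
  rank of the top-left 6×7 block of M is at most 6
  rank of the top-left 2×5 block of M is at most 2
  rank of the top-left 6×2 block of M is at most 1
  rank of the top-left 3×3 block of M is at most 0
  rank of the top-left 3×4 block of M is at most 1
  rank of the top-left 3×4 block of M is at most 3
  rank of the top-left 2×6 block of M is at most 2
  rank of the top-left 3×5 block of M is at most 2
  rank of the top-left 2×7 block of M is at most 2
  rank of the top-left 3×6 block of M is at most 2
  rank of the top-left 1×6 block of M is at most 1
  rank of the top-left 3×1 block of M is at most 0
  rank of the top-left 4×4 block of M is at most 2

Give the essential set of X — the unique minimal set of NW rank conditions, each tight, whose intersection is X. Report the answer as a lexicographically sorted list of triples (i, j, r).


Propagating the 25 rank bounds to every northwest block:

  i=1: 0, 0, 0, 1, 1, 1, 1
  i=2: 0, 0, 0, 1, 2, 2, 2
  i=3: 0, 0, 0, 1, 2, 2, 3
  i=4: 1, 1, 1, 2, 3, 3, 4
  i=5: 1, 1, 1, 2, 3, 4, 5
  i=6: 1, 1, 2, 3, 4, 5, 6
  i=7: 1, 2, 3, 4, 5, 6, 7

so w = (4, 5, 7, 1, 6, 3, 2).

Rothe diagram D(w) (13 cells), 4 SE-corners (essential conditions):

[(3, 3, 0), (3, 6, 2), (5, 3, 1), (6, 2, 1)]


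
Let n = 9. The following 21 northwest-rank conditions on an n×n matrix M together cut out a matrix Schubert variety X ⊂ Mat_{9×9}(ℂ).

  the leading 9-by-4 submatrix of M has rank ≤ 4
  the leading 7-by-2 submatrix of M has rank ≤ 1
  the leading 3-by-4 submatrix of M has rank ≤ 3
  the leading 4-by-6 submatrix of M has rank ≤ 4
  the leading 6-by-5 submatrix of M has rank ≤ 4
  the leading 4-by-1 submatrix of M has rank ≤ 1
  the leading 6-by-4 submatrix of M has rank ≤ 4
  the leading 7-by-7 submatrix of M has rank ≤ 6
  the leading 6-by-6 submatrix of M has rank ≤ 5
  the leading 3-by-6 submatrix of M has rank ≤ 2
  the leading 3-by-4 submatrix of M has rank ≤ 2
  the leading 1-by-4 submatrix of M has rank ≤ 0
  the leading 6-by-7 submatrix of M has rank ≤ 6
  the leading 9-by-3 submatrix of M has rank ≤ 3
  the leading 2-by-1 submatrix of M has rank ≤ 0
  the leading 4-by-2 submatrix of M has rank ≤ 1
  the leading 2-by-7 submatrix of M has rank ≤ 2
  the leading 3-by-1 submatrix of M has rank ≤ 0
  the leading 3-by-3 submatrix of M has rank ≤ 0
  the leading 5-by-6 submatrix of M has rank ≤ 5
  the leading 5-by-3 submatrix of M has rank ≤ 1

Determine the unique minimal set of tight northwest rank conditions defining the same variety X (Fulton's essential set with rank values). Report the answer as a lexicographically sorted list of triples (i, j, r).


Reconstructing r_w from the 21 given conditions:

  row 1: 0  0  0  0  1  1  1  1  1
  row 2: 0  0  0  1  2  2  2  2  2
  row 3: 0  0  0  1  2  2  3  3  3
  row 4: 1  1  1  2  3  3  4  4  4
  row 5: 1  1  1  2  3  4  5  5  5
  row 6: 1  1  2  3  4  5  6  6  6
  row 7: 1  1  2  3  4  5  6  7  7
  row 8: 1  2  3  4  5  6  7  8  8
  row 9: 1  2  3  4  5  6  7  8  9

hence w(1..9) = (5, 4, 7, 1, 6, 3, 8, 2, 9).

|D(w)|=15, |Ess(w)|=5:

[(1, 4, 0), (3, 3, 0), (3, 6, 2), (5, 3, 1), (7, 2, 1)]


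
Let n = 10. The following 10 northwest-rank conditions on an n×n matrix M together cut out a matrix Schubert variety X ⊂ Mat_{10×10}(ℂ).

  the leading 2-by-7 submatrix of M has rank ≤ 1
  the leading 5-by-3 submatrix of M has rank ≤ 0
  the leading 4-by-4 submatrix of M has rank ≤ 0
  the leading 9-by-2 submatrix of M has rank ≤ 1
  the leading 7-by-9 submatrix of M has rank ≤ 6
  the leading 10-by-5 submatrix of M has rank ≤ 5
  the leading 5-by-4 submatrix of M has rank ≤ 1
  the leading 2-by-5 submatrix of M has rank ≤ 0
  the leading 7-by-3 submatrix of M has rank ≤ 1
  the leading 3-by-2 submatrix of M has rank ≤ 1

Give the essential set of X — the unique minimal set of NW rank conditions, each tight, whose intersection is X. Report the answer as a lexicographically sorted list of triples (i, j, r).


The tightest implied rank at each (i,j), from the 10 conditions:

  i=1: 0, 0, 0, 0, 0, 1, 1, 1, 1, 1
  i=2: 0, 0, 0, 0, 0, 1, 1, 2, 2, 2
  i=3: 0, 0, 0, 0, 1, 2, 2, 3, 3, 3
  i=4: 0, 0, 0, 0, 1, 2, 3, 4, 4, 4
  i=5: 0, 0, 0, 1, 2, 3, 4, 5, 5, 5
  i=6: 1, 1, 1, 2, 3, 4, 5, 6, 6, 6
  i=7: 1, 1, 1, 2, 3, 4, 5, 6, 6, 7
  i=8: 1, 1, 2, 3, 4, 5, 6, 7, 7, 8
  i=9: 1, 1, 2, 3, 4, 5, 6, 7, 8, 9
  i=10: 1, 2, 3, 4, 5, 6, 7, 8, 9, 10

giving w = (6, 8, 5, 7, 4, 1, 10, 3, 9, 2) via Δ²R.

|D(w)|=27, |Ess(w)|=7:

[(2, 5, 0), (2, 7, 1), (4, 4, 0), (5, 3, 0), (7, 3, 1), (7, 9, 6), (9, 2, 1)]


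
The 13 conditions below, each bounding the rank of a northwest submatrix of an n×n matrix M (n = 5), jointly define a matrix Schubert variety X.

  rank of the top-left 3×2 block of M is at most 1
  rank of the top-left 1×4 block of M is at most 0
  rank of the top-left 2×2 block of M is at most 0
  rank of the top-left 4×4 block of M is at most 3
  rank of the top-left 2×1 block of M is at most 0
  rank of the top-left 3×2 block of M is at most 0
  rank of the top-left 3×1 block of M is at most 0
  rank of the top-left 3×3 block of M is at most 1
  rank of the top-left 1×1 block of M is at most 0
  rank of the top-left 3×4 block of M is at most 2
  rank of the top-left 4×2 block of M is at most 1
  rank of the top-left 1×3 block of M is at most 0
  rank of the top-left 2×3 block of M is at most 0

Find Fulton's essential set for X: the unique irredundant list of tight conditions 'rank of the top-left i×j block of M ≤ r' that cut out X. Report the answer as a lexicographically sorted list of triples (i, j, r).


Rank table r_w(5×5) implied by the 13 constraints:

  row 1: 0  0  0  0  1
  row 2: 0  0  0  1  2
  row 3: 0  0  1  2  3
  row 4: 1  1  2  3  4
  row 5: 1  2  3  4  5

second differences of R give the permutation w = (5, 4, 3, 1, 2).

D(w) has 9 cells with 3 SE-corners; essential set:

[(1, 4, 0), (2, 3, 0), (3, 2, 0)]


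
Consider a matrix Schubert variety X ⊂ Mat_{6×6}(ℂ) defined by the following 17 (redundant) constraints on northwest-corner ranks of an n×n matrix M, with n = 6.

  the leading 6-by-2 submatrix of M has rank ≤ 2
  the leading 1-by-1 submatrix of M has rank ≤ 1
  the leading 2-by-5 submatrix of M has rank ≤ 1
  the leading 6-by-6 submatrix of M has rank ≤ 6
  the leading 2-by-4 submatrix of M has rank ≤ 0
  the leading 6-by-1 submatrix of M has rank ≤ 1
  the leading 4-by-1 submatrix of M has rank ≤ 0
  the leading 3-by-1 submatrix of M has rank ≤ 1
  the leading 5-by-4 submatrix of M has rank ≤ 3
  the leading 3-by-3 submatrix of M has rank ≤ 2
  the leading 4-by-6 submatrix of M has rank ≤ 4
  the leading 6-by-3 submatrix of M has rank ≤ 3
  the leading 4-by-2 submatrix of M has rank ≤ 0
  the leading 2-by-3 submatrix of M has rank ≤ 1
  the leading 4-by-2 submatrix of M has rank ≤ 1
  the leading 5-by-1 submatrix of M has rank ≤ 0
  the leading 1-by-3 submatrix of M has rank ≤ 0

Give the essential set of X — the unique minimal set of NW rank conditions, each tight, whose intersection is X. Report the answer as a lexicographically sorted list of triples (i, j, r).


Reconstructing r_w from the 17 given conditions:

  row 1: 0  0  0  0  1  1
  row 2: 0  0  0  0  1  2
  row 3: 0  0  1  1  2  3
  row 4: 0  0  1  2  3  4
  row 5: 0  1  2  3  4  5
  row 6: 1  2  3  4  5  6

second differences of R give the permutation w = (5, 6, 3, 4, 2, 1).

D(w) has 13 cells with 3 SE-corners; essential set:

[(2, 4, 0), (4, 2, 0), (5, 1, 0)]


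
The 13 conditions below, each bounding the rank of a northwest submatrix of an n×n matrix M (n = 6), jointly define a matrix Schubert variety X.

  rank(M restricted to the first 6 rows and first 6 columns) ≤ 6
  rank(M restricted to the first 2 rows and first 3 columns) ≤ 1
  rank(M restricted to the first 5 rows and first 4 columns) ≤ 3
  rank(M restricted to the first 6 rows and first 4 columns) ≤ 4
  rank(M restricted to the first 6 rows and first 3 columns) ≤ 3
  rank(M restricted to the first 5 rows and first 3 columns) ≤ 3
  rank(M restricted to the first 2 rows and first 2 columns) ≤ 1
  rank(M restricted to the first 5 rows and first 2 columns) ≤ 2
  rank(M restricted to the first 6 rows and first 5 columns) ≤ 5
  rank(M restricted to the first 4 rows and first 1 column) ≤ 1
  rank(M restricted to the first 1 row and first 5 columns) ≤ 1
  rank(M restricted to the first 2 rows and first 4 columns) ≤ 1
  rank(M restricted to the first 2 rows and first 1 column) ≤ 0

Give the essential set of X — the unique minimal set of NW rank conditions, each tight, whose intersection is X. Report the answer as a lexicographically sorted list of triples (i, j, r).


Computing R[i][j] = min implied NW-rank bound (n=6, 13 conditions):

  R[1]: 0, 1, 1, 1, 1, 1
  R[2]: 0, 1, 1, 1, 2, 2
  R[3]: 1, 2, 2, 2, 3, 3
  R[4]: 1, 2, 3, 3, 4, 4
  R[5]: 1, 2, 3, 3, 4, 5
  R[6]: 1, 2, 3, 4, 5, 6

hence w(1..6) = (2, 5, 1, 3, 6, 4).

Fulton essential set (3 of the 5 Rothe cells):

[(2, 1, 0), (2, 4, 1), (5, 4, 3)]


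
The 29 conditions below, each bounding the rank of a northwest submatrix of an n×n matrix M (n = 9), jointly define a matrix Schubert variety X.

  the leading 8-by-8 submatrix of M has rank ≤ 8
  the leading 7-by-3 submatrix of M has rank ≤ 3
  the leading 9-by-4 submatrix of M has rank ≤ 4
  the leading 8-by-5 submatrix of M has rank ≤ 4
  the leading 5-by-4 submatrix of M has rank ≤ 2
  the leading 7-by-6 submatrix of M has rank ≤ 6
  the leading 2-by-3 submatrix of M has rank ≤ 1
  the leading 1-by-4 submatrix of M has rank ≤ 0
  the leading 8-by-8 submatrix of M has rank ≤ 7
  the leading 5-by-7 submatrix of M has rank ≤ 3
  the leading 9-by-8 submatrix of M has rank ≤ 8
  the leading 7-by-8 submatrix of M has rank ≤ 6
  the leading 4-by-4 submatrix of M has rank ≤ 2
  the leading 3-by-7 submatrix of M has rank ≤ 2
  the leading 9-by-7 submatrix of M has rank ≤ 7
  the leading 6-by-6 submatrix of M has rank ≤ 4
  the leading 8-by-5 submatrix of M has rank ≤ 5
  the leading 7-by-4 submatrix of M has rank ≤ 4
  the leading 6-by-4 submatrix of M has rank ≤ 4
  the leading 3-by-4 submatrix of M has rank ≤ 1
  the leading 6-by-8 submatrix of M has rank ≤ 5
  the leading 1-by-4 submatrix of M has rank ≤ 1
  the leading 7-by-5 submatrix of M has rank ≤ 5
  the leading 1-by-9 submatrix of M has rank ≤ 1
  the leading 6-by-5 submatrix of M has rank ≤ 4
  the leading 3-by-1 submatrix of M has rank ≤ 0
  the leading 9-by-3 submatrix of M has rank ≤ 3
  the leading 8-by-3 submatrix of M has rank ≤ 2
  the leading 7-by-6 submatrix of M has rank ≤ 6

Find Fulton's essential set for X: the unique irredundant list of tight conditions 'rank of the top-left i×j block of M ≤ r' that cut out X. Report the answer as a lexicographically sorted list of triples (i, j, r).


Computing R[i][j] = min implied NW-rank bound (n=9, 29 conditions):

  i=1: 0 0 0 0 1 1 1 1 1
  i=2: 0 1 1 1 2 2 2 2 2
  i=3: 0 1 1 1 2 2 2 3 3
  i=4: 1 2 2 2 3 3 3 4 4
  i=5: 1 2 2 2 3 3 3 4 5
  i=6: 1 2 2 3 4 4 4 5 6
  i=7: 1 2 2 3 4 5 5 6 7
  i=8: 1 2 2 3 4 5 6 7 8
  i=9: 1 2 3 4 5 6 7 8 9

the unique w with this rank table is (5, 2, 8, 1, 9, 4, 6, 7, 3).

Rothe diagram D(w) (17 cells), 7 SE-corners (essential conditions):

[(1, 4, 0), (3, 1, 0), (3, 4, 1), (3, 7, 2), (5, 4, 2), (5, 7, 3), (8, 3, 2)]


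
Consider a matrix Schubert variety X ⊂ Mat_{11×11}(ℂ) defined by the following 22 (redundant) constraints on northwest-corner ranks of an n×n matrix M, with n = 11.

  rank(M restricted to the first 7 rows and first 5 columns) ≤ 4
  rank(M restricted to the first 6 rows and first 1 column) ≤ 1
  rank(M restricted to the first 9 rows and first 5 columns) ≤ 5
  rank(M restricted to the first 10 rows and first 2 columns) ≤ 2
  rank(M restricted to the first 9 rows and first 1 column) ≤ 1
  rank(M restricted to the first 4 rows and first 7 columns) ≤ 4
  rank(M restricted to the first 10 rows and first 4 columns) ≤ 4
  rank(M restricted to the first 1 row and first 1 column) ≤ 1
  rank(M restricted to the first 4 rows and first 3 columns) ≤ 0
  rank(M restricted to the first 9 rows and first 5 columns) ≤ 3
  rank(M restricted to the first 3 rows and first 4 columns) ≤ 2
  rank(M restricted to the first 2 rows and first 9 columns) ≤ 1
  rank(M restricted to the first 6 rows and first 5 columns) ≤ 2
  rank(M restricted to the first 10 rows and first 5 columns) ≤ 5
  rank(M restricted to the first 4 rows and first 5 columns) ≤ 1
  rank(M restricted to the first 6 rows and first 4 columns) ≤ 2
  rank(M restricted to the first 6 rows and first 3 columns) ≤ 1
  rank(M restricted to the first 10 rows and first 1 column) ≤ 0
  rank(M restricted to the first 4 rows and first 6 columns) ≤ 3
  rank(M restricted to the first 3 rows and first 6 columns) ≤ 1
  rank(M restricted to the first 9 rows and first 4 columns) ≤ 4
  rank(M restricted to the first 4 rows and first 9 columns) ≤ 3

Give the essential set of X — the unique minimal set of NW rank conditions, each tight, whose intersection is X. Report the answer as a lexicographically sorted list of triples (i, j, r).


Recovering R(i,j) via the rank-extension bound from the 22 conditions:

  R[1]: 0  0  0  1  1  1  1  1  1  1  1
  R[2]: 0  0  0  1  1  1  1  1  1  2  2
  R[3]: 0  0  0  1  1  1  2  2  2  3  3
  R[4]: 0  0  0  1  1  2  3  3  3  4  4
  R[5]: 0  1  1  2  2  3  4  4  4  5  5
  R[6]: 0  1  1  2  2  3  4  5  5  6  6
  R[7]: 0  1  2  3  3  4  5  6  6  7  7
  R[8]: 0  1  2  3  3  4  5  6  7  8  8
  R[9]: 0  1  2  3  3  4  5  6  7  8  9
  R[10]: 0  1  2  3  4  5  6  7  8  9  10
  R[11]: 1  2  3  4  5  6  7  8  9  10  11

the unique w with this rank table is (4, 10, 7, 6, 2, 8, 3, 9, 11, 5, 1).

Fulton essential set (8 of the 30 Rothe cells):

[(2, 9, 1), (3, 6, 1), (4, 3, 0), (4, 5, 1), (6, 3, 1), (6, 5, 2), (9, 5, 3), (10, 1, 0)]


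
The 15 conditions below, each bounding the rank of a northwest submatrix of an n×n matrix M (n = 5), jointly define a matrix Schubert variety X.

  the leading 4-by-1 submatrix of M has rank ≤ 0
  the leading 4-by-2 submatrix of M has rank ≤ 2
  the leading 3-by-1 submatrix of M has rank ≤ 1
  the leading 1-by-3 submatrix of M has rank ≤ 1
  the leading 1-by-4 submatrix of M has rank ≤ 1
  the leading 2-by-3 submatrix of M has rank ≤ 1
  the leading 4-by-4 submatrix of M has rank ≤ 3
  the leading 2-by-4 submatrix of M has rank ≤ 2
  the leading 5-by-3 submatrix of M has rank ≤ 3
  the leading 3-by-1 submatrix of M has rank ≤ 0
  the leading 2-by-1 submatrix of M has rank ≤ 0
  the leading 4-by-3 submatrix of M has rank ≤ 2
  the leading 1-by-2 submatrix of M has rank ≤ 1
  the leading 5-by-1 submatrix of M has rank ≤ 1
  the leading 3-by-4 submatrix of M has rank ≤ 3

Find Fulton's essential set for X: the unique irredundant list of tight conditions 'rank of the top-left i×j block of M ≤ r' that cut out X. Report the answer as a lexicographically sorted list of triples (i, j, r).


Computing R[i][j] = min implied NW-rank bound (n=5, 15 conditions):

  row 1: 0 1 1 1 1
  row 2: 0 1 1 2 2
  row 3: 0 1 2 3 3
  row 4: 0 1 2 3 4
  row 5: 1 2 3 4 5

giving w = (2, 4, 3, 5, 1) via Δ²R.

2 SE-corners of the 5-cell Rothe diagram give Ess(w):

[(2, 3, 1), (4, 1, 0)]


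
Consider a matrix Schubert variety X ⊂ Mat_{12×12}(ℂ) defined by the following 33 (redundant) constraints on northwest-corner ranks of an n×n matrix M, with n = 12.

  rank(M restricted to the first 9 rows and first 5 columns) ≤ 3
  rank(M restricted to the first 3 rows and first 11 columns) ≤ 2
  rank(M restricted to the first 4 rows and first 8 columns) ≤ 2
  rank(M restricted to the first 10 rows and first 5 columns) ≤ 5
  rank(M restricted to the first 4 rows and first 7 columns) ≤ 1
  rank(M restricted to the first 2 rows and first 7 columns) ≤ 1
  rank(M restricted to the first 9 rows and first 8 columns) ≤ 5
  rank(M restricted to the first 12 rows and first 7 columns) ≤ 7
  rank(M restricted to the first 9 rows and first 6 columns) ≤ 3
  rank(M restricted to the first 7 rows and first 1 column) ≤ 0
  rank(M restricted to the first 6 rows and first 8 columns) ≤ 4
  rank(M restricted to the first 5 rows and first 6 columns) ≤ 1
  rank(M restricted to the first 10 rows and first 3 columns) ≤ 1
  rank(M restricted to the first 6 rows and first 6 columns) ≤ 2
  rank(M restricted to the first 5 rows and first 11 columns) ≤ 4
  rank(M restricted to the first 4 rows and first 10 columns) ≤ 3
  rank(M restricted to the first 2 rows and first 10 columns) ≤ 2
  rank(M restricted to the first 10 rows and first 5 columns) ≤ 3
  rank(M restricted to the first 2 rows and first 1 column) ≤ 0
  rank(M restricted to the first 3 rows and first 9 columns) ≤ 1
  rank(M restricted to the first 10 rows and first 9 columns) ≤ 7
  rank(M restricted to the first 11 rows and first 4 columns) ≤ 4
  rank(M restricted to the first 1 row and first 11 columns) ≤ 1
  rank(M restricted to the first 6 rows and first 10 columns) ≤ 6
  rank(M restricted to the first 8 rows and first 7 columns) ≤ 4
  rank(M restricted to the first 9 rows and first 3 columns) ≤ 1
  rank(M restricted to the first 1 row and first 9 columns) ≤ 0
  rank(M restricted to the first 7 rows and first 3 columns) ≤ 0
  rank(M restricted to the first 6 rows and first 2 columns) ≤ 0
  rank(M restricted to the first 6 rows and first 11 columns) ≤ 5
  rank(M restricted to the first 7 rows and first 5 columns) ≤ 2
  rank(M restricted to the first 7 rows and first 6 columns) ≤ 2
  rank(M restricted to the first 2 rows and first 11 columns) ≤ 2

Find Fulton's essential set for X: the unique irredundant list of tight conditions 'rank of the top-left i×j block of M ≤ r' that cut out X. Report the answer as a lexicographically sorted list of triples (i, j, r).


Propagating the 33 rank bounds to every northwest block:

  row 1: 0, 0, 0, 0, 0, 0, 0, 0, 0, 1, 1, 1
  row 2: 0, 0, 0, 1, 1, 1, 1, 1, 1, 2, 2, 2
  row 3: 0, 0, 0, 1, 1, 1, 1, 1, 1, 2, 2, 3
  row 4: 0, 0, 0, 1, 1, 1, 1, 2, 2, 3, 3, 4
  row 5: 0, 0, 0, 1, 1, 1, 2, 3, 3, 4, 4, 5
  row 6: 0, 0, 0, 1, 2, 2, 3, 4, 4, 5, 5, 6
  row 7: 0, 0, 0, 1, 2, 2, 3, 4, 5, 6, 6, 7
  row 8: 1, 1, 1, 2, 3, 3, 4, 5, 6, 7, 7, 8
  row 9: 1, 1, 1, 2, 3, 3, 4, 5, 6, 7, 8, 9
  row 10: 1, 1, 1, 2, 3, 4, 5, 6, 7, 8, 9, 10
  row 11: 1, 2, 2, 3, 4, 5, 6, 7, 8, 9, 10, 11
  row 12: 1, 2, 3, 4, 5, 6, 7, 8, 9, 10, 11, 12

second differences of R give the permutation w = (10, 4, 12, 8, 7, 5, 9, 1, 11, 6, 2, 3).

D(w) has 44 cells with 9 SE-corners; essential set:

[(1, 9, 0), (3, 9, 1), (3, 11, 2), (4, 7, 1), (5, 6, 1), (7, 3, 0), (7, 6, 2), (9, 6, 3), (10, 3, 1)]


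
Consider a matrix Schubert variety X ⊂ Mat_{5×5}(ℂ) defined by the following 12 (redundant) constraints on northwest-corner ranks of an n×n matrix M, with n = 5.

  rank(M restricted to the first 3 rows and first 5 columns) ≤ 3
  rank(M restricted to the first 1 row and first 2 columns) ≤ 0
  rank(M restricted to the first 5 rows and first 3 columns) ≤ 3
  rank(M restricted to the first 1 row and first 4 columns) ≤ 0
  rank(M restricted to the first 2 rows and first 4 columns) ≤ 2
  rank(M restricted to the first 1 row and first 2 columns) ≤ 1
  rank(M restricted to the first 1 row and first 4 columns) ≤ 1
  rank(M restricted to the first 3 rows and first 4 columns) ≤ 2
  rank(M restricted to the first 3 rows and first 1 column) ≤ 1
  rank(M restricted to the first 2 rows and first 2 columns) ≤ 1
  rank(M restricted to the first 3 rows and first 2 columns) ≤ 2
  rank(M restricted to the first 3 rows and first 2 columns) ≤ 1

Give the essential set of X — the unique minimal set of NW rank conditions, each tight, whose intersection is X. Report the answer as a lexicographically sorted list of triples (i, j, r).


Propagating the 12 rank bounds to every northwest block:

  i=1: 0 0 0 0 1
  i=2: 1 1 1 1 2
  i=3: 1 1 2 2 3
  i=4: 1 2 3 3 4
  i=5: 1 2 3 4 5

hence w(1..5) = (5, 1, 3, 2, 4).

Fulton essential set (2 of the 5 Rothe cells):

[(1, 4, 0), (3, 2, 1)]


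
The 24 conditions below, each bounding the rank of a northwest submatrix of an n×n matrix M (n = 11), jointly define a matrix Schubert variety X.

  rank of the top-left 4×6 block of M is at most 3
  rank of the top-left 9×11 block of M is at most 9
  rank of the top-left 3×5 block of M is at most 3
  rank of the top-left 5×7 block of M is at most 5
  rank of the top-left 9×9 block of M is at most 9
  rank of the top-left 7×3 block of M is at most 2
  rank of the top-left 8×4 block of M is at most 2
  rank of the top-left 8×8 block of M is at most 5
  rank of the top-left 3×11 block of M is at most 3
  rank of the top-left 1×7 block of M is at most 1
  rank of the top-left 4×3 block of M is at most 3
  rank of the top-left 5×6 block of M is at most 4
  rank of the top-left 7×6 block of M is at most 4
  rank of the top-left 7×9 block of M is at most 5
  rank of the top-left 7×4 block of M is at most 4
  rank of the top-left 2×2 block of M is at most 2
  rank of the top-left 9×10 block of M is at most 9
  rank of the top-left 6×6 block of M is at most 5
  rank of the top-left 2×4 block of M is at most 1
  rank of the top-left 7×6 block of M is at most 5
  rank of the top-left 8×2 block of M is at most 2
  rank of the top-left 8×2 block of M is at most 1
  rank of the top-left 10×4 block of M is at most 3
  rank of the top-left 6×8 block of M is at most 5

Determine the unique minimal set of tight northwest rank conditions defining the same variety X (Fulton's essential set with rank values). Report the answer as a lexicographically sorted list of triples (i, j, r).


Rank table r_w(11×11) implied by the 24 constraints:

  1 1 1 1 1 1 1 1 1 1 1
  1 1 1 1 2 2 2 2 2 2 2
  1 1 2 2 3 3 3 3 3 3 3
  1 1 2 2 3 3 4 4 4 4 4
  1 1 2 2 3 4 5 5 5 5 5
  1 1 2 2 3 4 5 5 5 6 6
  1 1 2 2 3 4 5 5 5 6 7
  1 1 2 2 3 4 5 5 6 7 8
  1 2 3 3 4 5 6 6 7 8 9
  1 2 3 3 4 5 6 7 8 9 10
  1 2 3 4 5 6 7 8 9 10 11

so w = (1, 5, 3, 7, 6, 10, 11, 9, 2, 8, 4).

ℓ(w)=21; the 7 essential cells (i,j,r):

[(2, 4, 1), (4, 6, 3), (7, 9, 5), (8, 2, 1), (8, 4, 2), (8, 8, 5), (10, 4, 3)]


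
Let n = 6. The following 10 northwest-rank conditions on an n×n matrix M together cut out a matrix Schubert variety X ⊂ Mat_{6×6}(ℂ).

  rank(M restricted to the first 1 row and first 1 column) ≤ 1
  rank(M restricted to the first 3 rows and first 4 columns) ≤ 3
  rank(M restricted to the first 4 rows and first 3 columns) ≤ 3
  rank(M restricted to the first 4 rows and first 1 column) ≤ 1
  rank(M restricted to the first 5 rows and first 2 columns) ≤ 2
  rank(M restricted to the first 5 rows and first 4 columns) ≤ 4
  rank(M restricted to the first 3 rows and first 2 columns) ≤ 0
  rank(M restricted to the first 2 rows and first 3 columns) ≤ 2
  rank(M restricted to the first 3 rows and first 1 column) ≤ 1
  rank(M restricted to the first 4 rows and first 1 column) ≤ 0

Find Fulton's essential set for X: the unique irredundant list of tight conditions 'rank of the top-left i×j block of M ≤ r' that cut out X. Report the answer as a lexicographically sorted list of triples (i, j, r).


Rank table r_w(6×6) implied by the 10 constraints:

  i=1: 0  0  1  1  1  1
  i=2: 0  0  1  2  2  2
  i=3: 0  0  1  2  3  3
  i=4: 0  1  2  3  4  4
  i=5: 1  2  3  4  5  5
  i=6: 1  2  3  4  5  6

second differences of R give the permutation w = (3, 4, 5, 2, 1, 6).

D(w) has 7 cells with 2 SE-corners; essential set:

[(3, 2, 0), (4, 1, 0)]


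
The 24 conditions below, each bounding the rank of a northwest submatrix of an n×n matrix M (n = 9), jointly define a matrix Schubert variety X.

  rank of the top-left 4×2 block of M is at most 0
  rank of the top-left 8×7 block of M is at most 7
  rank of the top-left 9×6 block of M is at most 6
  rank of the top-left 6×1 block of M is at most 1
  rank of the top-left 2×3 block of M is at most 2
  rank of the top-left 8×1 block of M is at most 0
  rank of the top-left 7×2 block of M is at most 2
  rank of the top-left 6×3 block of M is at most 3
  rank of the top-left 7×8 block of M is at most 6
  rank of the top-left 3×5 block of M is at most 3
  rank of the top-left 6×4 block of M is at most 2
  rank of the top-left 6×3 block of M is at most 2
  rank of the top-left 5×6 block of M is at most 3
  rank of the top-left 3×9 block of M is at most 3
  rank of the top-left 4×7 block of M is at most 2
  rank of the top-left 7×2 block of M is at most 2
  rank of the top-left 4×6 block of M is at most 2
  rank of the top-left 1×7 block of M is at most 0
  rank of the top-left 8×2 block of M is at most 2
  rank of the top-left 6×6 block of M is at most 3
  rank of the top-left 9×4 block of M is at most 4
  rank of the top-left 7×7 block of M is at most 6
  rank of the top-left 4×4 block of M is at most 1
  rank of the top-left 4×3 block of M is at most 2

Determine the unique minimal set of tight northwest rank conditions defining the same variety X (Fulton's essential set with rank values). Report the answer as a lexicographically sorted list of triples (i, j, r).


Reconstructing r_w from the 24 given conditions:

  row 1: 0 0 0 0 0 0 0 1 1
  row 2: 0 0 1 1 1 1 1 2 2
  row 3: 0 0 1 1 2 2 2 3 3
  row 4: 0 0 1 1 2 2 2 3 4
  row 5: 0 1 2 2 3 3 3 4 5
  row 6: 0 1 2 2 3 3 4 5 6
  row 7: 0 1 2 3 4 4 5 6 7
  row 8: 0 1 2 3 4 5 6 7 8
  row 9: 1 2 3 4 5 6 7 8 9

so w = (8, 3, 5, 9, 2, 7, 4, 6, 1).

|D(w)|=23, |Ess(w)|=7:

[(1, 7, 0), (4, 2, 0), (4, 4, 1), (4, 7, 2), (6, 4, 2), (6, 6, 3), (8, 1, 0)]


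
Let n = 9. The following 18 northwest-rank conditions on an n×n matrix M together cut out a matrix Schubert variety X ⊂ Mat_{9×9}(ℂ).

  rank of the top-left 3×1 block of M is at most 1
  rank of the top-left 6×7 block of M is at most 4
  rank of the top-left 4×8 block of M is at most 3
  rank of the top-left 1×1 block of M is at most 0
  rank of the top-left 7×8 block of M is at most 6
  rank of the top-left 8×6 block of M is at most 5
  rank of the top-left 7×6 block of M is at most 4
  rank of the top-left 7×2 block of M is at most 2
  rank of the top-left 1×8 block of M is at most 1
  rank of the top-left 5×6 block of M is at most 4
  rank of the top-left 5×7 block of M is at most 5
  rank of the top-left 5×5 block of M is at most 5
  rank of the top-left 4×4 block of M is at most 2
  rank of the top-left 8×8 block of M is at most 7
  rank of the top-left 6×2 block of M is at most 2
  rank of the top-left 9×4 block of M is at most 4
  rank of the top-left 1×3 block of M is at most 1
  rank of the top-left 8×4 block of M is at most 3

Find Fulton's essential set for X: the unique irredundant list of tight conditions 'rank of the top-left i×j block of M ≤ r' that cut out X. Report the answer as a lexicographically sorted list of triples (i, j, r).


Reconstructing r_w from the 18 given conditions:

  row 1: 0 1 1 1 1 1 1 1 1
  row 2: 1 2 2 2 2 2 2 2 2
  row 3: 1 2 2 2 3 3 3 3 3
  row 4: 1 2 2 2 3 3 3 3 4
  row 5: 1 2 3 3 4 4 4 4 5
  row 6: 1 2 3 3 4 4 4 5 6
  row 7: 1 2 3 3 4 4 5 6 7
  row 8: 1 2 3 3 4 5 6 7 8
  row 9: 1 2 3 4 5 6 7 8 9

the unique w with this rank table is (2, 1, 5, 9, 3, 8, 7, 6, 4).

6 SE-corners of the 14-cell Rothe diagram give Ess(w):

[(1, 1, 0), (4, 4, 2), (4, 8, 3), (6, 7, 4), (7, 6, 4), (8, 4, 3)]


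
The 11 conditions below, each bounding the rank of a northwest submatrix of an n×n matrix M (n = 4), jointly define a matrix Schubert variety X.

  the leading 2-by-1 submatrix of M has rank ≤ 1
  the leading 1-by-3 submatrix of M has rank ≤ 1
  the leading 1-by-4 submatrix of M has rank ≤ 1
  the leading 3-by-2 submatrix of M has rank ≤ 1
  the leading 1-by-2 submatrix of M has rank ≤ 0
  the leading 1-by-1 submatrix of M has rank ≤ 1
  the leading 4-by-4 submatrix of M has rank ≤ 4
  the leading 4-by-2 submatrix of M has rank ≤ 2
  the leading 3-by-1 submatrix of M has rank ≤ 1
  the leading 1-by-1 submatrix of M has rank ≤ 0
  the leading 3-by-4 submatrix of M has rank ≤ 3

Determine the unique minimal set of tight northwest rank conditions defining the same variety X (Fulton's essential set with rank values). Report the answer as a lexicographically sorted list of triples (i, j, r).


Recovering R(i,j) via the rank-extension bound from the 11 conditions:

  row 1: 0, 0, 1, 1
  row 2: 1, 1, 2, 2
  row 3: 1, 1, 2, 3
  row 4: 1, 2, 3, 4

second differences of R give the permutation w = (3, 1, 4, 2).

Fulton essential set (2 of the 3 Rothe cells):

[(1, 2, 0), (3, 2, 1)]


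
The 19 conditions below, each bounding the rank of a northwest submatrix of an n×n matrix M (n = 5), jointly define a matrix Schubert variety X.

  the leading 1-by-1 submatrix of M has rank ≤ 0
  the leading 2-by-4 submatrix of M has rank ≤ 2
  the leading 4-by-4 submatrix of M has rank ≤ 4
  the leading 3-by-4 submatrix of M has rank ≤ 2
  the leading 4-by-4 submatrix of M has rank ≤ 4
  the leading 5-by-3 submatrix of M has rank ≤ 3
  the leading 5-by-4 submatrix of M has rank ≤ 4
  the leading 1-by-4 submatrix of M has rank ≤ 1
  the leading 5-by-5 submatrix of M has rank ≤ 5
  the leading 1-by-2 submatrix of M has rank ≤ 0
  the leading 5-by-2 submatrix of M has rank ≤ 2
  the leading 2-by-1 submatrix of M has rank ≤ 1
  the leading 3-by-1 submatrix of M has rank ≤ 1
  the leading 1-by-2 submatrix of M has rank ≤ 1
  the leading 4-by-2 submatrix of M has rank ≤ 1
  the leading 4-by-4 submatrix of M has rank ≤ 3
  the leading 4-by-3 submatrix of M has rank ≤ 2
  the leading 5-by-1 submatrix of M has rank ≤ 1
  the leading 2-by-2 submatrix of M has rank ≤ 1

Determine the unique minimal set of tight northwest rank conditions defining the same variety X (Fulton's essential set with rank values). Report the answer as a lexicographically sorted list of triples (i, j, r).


The tightest implied rank at each (i,j), from the 19 conditions:

  i=1: 0  0  1  1  1
  i=2: 1  1  2  2  2
  i=3: 1  1  2  2  3
  i=4: 1  1  2  3  4
  i=5: 1  2  3  4  5

so w = (3, 1, 5, 4, 2).

|D(w)|=5, |Ess(w)|=3:

[(1, 2, 0), (3, 4, 2), (4, 2, 1)]


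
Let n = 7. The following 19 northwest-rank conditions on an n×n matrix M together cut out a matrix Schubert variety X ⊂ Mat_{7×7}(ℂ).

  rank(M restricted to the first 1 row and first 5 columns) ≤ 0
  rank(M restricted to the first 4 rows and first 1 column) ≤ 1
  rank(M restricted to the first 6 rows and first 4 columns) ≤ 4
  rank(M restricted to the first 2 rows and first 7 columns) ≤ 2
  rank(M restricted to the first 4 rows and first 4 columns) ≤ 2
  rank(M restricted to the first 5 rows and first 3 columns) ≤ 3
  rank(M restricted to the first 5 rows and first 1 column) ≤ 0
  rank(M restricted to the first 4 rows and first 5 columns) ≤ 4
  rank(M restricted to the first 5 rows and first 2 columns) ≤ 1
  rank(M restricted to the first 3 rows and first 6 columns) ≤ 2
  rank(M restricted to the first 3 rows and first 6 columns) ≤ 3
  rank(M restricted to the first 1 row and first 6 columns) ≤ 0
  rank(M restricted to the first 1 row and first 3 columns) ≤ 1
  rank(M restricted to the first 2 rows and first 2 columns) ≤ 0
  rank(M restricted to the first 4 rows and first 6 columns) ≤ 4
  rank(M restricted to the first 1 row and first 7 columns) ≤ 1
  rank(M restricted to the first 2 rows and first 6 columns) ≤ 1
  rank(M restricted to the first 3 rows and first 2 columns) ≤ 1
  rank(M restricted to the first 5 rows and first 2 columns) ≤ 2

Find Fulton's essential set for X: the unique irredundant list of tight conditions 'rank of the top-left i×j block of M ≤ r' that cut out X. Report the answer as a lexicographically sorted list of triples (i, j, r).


Rank table r_w(7×7) implied by the 19 constraints:

  row 1: 0  0  0  0  0  0  1
  row 2: 0  0  1  1  1  1  2
  row 3: 0  1  2  2  2  2  3
  row 4: 0  1  2  2  3  3  4
  row 5: 0  1  2  3  4  4  5
  row 6: 1  2  3  4  5  5  6
  row 7: 1  2  3  4  5  6  7

so w = (7, 3, 2, 5, 4, 1, 6).

4 SE-corners of the 12-cell Rothe diagram give Ess(w):

[(1, 6, 0), (2, 2, 0), (4, 4, 2), (5, 1, 0)]
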